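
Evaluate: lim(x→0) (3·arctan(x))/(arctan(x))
This is a 0/0 indeterminate form.

Apply L'Hôpital's rule: differentiate numerator and denominator separately.
  f(x) = 3·atan(x)   ⇒   f'(x) = 3/(x^2 + 1)
  g(x) = atan(x)   ⇒   g'(x) = 1/(x^2 + 1)
  lim(x→0) f'(x)/g'(x) = lim(x→0) (3/(x^2 + 1))/(1/(x^2 + 1))
  = 3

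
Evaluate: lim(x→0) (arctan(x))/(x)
This is a 0/0 indeterminate form.

Apply L'Hôpital's rule: differentiate numerator and denominator separately.
  f(x) = atan(x)   ⇒   f'(x) = 1/(x^2 + 1)
  g(x) = x   ⇒   g'(x) = 1
  lim(x→0) f'(x)/g'(x) = lim(x→0) (1/(x^2 + 1))/(1)
  = 1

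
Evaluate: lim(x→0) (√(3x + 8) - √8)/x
This is a standard limit.

Factor or rationalize the expression:
  lim(x→0) (√(3x + 8) - √8)/x = 3·sqrt(2)/8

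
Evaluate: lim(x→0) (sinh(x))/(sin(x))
This is a 0/0 indeterminate form.

Apply L'Hôpital's rule: differentiate numerator and denominator separately.
  f(x) = sinh(x)   ⇒   f'(x) = cosh(x)
  g(x) = sin(x)   ⇒   g'(x) = cos(x)
  lim(x→0) f'(x)/g'(x) = lim(x→0) (cosh(x))/(cos(x))
  = 1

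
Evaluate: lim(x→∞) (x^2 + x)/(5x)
This is an ∞/∞ indeterminate form.

Apply L'Hôpital's rule: differentiate numerator and denominator separately.
  f(x) = x^2 + x   ⇒   f'(x) = 2·x + 1
  g(x) = 5·x   ⇒   g'(x) = 5
  lim(x→∞) f'(x)/g'(x) = lim(x→∞) (2·x + 1)/(5)
  = ∞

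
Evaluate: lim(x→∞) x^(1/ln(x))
This is an exponential indeterminate form.

For exponential indeterminate forms, take the natural log:
  Let L = lim(x→∞) x^(1/ln(x))
  Then ln(L) = lim(x→∞) [exponent × ln(base)]
  Evaluate using L'Hôpital or standard limits, then exponentiate.
  L = e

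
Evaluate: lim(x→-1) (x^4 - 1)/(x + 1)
This is a standard limit.

Factor or rationalize the expression:
  lim(x→-1) (x^4 - 1)/(x + 1) = -4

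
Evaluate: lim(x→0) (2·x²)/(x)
This is a 0/0 indeterminate form.

Apply L'Hôpital's rule: differentiate numerator and denominator separately.
  f(x) = 2·x^2   ⇒   f'(x) = 4·x
  g(x) = x   ⇒   g'(x) = 1
  lim(x→0) f'(x)/g'(x) = lim(x→0) (4·x)/(1)
  = 0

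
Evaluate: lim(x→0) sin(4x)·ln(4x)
This is a 0·∞ indeterminate form.

Rewrite 0·∞ as a quotient (0/0 or ∞/∞ form), then apply L'Hôpital's rule:
  lim(x→0) sin(4x)·ln(4x) = 0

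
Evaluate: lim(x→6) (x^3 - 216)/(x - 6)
This is a standard limit.

Factor or rationalize the expression:
  lim(x→6) (x^3 - 216)/(x - 6) = 108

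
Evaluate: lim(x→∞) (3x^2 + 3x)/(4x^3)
This is an ∞/∞ indeterminate form.

Apply L'Hôpital's rule: differentiate numerator and denominator separately.
  f(x) = 3·x^2 + 3·x   ⇒   f'(x) = 6·x + 3
  g(x) = 4·x^3   ⇒   g'(x) = 12·x^2
  lim(x→∞) f'(x)/g'(x) = lim(x→∞) (6·x + 3)/(12·x^2)
  = 0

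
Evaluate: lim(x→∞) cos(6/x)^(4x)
This is an exponential indeterminate form.

For exponential indeterminate forms, take the natural log:
  Let L = lim(x→∞) cos(6/x)^(4x)
  Then ln(L) = lim(x→∞) [exponent × ln(base)]
  Evaluate using L'Hôpital or standard limits, then exponentiate.
  L = 1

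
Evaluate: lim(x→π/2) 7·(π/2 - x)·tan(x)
This is a 0·∞ indeterminate form.

Rewrite 0·∞ as a quotient (0/0 or ∞/∞ form), then apply L'Hôpital's rule:
  lim(x→π/2) 7·(π/2 - x)·tan(x) = 7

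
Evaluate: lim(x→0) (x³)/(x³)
This is a 0/0 indeterminate form.

Apply L'Hôpital's rule: differentiate numerator and denominator separately.
  f(x) = x^3   ⇒   f'(x) = 3·x^2
  g(x) = x^3   ⇒   g'(x) = 3·x^2
  lim(x→0) f'(x)/g'(x) = lim(x→0) (3·x^2)/(3·x^2)
  = 1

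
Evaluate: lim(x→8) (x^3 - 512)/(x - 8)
This is a standard limit.

Factor or rationalize the expression:
  lim(x→8) (x^3 - 512)/(x - 8) = 192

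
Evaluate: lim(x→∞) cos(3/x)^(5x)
This is an exponential indeterminate form.

For exponential indeterminate forms, take the natural log:
  Let L = lim(x→∞) cos(3/x)^(5x)
  Then ln(L) = lim(x→∞) [exponent × ln(base)]
  Evaluate using L'Hôpital or standard limits, then exponentiate.
  L = 1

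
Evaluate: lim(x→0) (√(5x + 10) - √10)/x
This is a standard limit.

Factor or rationalize the expression:
  lim(x→0) (√(5x + 10) - √10)/x = sqrt(10)/4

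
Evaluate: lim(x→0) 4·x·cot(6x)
This is a 0·∞ indeterminate form.

Rewrite 0·∞ as a quotient (0/0 or ∞/∞ form), then apply L'Hôpital's rule:
  lim(x→0) 4·x·cot(6x) = 2/3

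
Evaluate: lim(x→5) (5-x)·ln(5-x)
This is a 0·∞ indeterminate form.

Rewrite 0·∞ as a quotient (0/0 or ∞/∞ form), then apply L'Hôpital's rule:
  lim(x→5) (5-x)·ln(5-x) = 0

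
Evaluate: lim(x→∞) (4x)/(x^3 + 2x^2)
This is an ∞/∞ indeterminate form.

Apply L'Hôpital's rule: differentiate numerator and denominator separately.
  f(x) = 4·x   ⇒   f'(x) = 4
  g(x) = x^3 + 2·x^2   ⇒   g'(x) = 3·x^2 + 4·x
  lim(x→∞) f'(x)/g'(x) = lim(x→∞) (4)/(3·x^2 + 4·x)
  = 0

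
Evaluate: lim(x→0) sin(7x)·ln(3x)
This is a 0·∞ indeterminate form.

Rewrite 0·∞ as a quotient (0/0 or ∞/∞ form), then apply L'Hôpital's rule:
  lim(x→0) sin(7x)·ln(3x) = 0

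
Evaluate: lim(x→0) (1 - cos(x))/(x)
This is a 0/0 indeterminate form.

Apply L'Hôpital's rule: differentiate numerator and denominator separately.
  f(x) = 1 - cos(x)   ⇒   f'(x) = sin(x)
  g(x) = x   ⇒   g'(x) = 1
  lim(x→0) f'(x)/g'(x) = lim(x→0) (sin(x))/(1)
  = 0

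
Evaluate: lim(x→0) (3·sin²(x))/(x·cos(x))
This is a 0/0 indeterminate form.

Apply L'Hôpital's rule: differentiate numerator and denominator separately.
  f(x) = 3·sin(x)^2   ⇒   f'(x) = 6·sin(x)·cos(x)
  g(x) = x·cos(x)   ⇒   g'(x) = -x·sin(x) + cos(x)
  lim(x→0) f'(x)/g'(x) = lim(x→0) (6·sin(x)·cos(x))/(-x·sin(x) + cos(x))
  = 0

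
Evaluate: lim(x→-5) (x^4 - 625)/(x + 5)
This is a standard limit.

Factor or rationalize the expression:
  lim(x→-5) (x^4 - 625)/(x + 5) = -500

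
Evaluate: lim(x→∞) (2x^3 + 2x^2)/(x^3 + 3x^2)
This is an ∞/∞ indeterminate form.

Apply L'Hôpital's rule: differentiate numerator and denominator separately.
  f(x) = 2·x^3 + 2·x^2   ⇒   f'(x) = 6·x^2 + 4·x
  g(x) = x^3 + 3·x^2   ⇒   g'(x) = 3·x^2 + 6·x
  lim(x→∞) f'(x)/g'(x) = lim(x→∞) (6·x^2 + 4·x)/(3·x^2 + 6·x)
  = 2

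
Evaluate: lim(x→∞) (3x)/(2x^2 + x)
This is an ∞/∞ indeterminate form.

Apply L'Hôpital's rule: differentiate numerator and denominator separately.
  f(x) = 3·x   ⇒   f'(x) = 3
  g(x) = 2·x^2 + x   ⇒   g'(x) = 4·x + 1
  lim(x→∞) f'(x)/g'(x) = lim(x→∞) (3)/(4·x + 1)
  = 0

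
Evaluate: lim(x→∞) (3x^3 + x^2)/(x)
This is an ∞/∞ indeterminate form.

Apply L'Hôpital's rule: differentiate numerator and denominator separately.
  f(x) = 3·x^3 + x^2   ⇒   f'(x) = 9·x^2 + 2·x
  g(x) = x   ⇒   g'(x) = 1
  lim(x→∞) f'(x)/g'(x) = lim(x→∞) (9·x^2 + 2·x)/(1)
  = ∞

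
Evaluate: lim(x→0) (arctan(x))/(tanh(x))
This is a 0/0 indeterminate form.

Apply L'Hôpital's rule: differentiate numerator and denominator separately.
  f(x) = atan(x)   ⇒   f'(x) = 1/(x^2 + 1)
  g(x) = tanh(x)   ⇒   g'(x) = 1 - tanh(x)^2
  lim(x→0) f'(x)/g'(x) = lim(x→0) (1/(x^2 + 1))/(1 - tanh(x)^2)
  = 1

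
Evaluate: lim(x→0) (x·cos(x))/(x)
This is a 0/0 indeterminate form.

Apply L'Hôpital's rule: differentiate numerator and denominator separately.
  f(x) = x·cos(x)   ⇒   f'(x) = -x·sin(x) + cos(x)
  g(x) = x   ⇒   g'(x) = 1
  lim(x→0) f'(x)/g'(x) = lim(x→0) (-x·sin(x) + cos(x))/(1)
  = 1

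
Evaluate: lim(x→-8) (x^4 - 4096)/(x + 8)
This is a standard limit.

Factor or rationalize the expression:
  lim(x→-8) (x^4 - 4096)/(x + 8) = -2048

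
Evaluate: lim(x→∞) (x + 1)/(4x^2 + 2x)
This is an ∞/∞ indeterminate form.

Apply L'Hôpital's rule: differentiate numerator and denominator separately.
  f(x) = x + 1   ⇒   f'(x) = 1
  g(x) = 4·x^2 + 2·x   ⇒   g'(x) = 8·x + 2
  lim(x→∞) f'(x)/g'(x) = lim(x→∞) (1)/(8·x + 2)
  = 0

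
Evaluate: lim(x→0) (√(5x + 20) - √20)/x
This is a standard limit.

Factor or rationalize the expression:
  lim(x→0) (√(5x + 20) - √20)/x = sqrt(5)/4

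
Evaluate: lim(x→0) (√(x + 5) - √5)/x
This is a standard limit.

Factor or rationalize the expression:
  lim(x→0) (√(x + 5) - √5)/x = sqrt(5)/10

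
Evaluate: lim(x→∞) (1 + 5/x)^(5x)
This is an exponential indeterminate form.

For exponential indeterminate forms, take the natural log:
  Let L = lim(x→∞) (1 + 5/x)^(5x)
  Then ln(L) = lim(x→∞) [exponent × ln(base)]
  Evaluate using L'Hôpital or standard limits, then exponentiate.
  L = e^(25)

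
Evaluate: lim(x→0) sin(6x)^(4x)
This is an exponential indeterminate form.

For exponential indeterminate forms, take the natural log:
  Let L = lim(x→0) sin(6x)^(4x)
  Then ln(L) = lim(x→0) [exponent × ln(base)]
  Evaluate using L'Hôpital or standard limits, then exponentiate.
  L = 1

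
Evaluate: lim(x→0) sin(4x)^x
This is an exponential indeterminate form.

For exponential indeterminate forms, take the natural log:
  Let L = lim(x→0) sin(4x)^x
  Then ln(L) = lim(x→0) [exponent × ln(base)]
  Evaluate using L'Hôpital or standard limits, then exponentiate.
  L = 1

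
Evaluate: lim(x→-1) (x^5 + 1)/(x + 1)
This is a standard limit.

Factor or rationalize the expression:
  lim(x→-1) (x^5 + 1)/(x + 1) = 5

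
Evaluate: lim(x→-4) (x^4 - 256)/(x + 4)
This is a standard limit.

Factor or rationalize the expression:
  lim(x→-4) (x^4 - 256)/(x + 4) = -256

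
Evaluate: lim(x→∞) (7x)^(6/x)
This is an exponential indeterminate form.

For exponential indeterminate forms, take the natural log:
  Let L = lim(x→∞) (7x)^(6/x)
  Then ln(L) = lim(x→∞) [exponent × ln(base)]
  Evaluate using L'Hôpital or standard limits, then exponentiate.
  L = 1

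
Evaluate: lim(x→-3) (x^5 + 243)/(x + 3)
This is a standard limit.

Factor or rationalize the expression:
  lim(x→-3) (x^5 + 243)/(x + 3) = 405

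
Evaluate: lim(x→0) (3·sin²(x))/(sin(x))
This is a 0/0 indeterminate form.

Apply L'Hôpital's rule: differentiate numerator and denominator separately.
  f(x) = 3·sin(x)^2   ⇒   f'(x) = 6·sin(x)·cos(x)
  g(x) = sin(x)   ⇒   g'(x) = cos(x)
  lim(x→0) f'(x)/g'(x) = lim(x→0) (6·sin(x)·cos(x))/(cos(x))
  = 0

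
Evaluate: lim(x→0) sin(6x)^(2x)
This is an exponential indeterminate form.

For exponential indeterminate forms, take the natural log:
  Let L = lim(x→0) sin(6x)^(2x)
  Then ln(L) = lim(x→0) [exponent × ln(base)]
  Evaluate using L'Hôpital or standard limits, then exponentiate.
  L = 1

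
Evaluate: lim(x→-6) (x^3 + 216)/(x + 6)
This is a standard limit.

Factor or rationalize the expression:
  lim(x→-6) (x^3 + 216)/(x + 6) = 108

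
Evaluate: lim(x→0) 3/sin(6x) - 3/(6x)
This is an ∞-∞ indeterminate form.

Combine fractions or rationalize to convert ∞-∞ to 0/0 form:
  lim(x→0) 3/sin(6x) - 3/(6x) = 0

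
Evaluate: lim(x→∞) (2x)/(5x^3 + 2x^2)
This is an ∞/∞ indeterminate form.

Apply L'Hôpital's rule: differentiate numerator and denominator separately.
  f(x) = 2·x   ⇒   f'(x) = 2
  g(x) = 5·x^3 + 2·x^2   ⇒   g'(x) = 15·x^2 + 4·x
  lim(x→∞) f'(x)/g'(x) = lim(x→∞) (2)/(15·x^2 + 4·x)
  = 0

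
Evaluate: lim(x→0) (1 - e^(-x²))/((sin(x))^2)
This is a 0/0 indeterminate form.

Apply L'Hôpital's rule: differentiate numerator and denominator separately.
  f(x) = 1 - e^(-x^2)   ⇒   f'(x) = 2·x·e^(-x^2)
  g(x) = sin(x)^2   ⇒   g'(x) = 2·sin(x)·cos(x)
  lim(x→0) f'(x)/g'(x) = lim(x→0) (2·x·e^(-x^2))/(2·sin(x)·cos(x))
  = 1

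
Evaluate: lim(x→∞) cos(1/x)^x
This is an exponential indeterminate form.

For exponential indeterminate forms, take the natural log:
  Let L = lim(x→∞) cos(1/x)^x
  Then ln(L) = lim(x→∞) [exponent × ln(base)]
  Evaluate using L'Hôpital or standard limits, then exponentiate.
  L = 1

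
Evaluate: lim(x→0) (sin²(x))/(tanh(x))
This is a 0/0 indeterminate form.

Apply L'Hôpital's rule: differentiate numerator and denominator separately.
  f(x) = sin(x)^2   ⇒   f'(x) = 2·sin(x)·cos(x)
  g(x) = tanh(x)   ⇒   g'(x) = 1 - tanh(x)^2
  lim(x→0) f'(x)/g'(x) = lim(x→0) (2·sin(x)·cos(x))/(1 - tanh(x)^2)
  = 0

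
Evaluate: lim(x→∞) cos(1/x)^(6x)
This is an exponential indeterminate form.

For exponential indeterminate forms, take the natural log:
  Let L = lim(x→∞) cos(1/x)^(6x)
  Then ln(L) = lim(x→∞) [exponent × ln(base)]
  Evaluate using L'Hôpital or standard limits, then exponentiate.
  L = 1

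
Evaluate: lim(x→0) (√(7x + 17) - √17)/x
This is a standard limit.

Factor or rationalize the expression:
  lim(x→0) (√(7x + 17) - √17)/x = 7·sqrt(17)/34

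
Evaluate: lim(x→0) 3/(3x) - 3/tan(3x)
This is an ∞-∞ indeterminate form.

Combine fractions or rationalize to convert ∞-∞ to 0/0 form:
  lim(x→0) 3/(3x) - 3/tan(3x) = 0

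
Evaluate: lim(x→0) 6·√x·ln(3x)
This is a 0·∞ indeterminate form.

Rewrite 0·∞ as a quotient (0/0 or ∞/∞ form), then apply L'Hôpital's rule:
  lim(x→0) 6·√x·ln(3x) = 0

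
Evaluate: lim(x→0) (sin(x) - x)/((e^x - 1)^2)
This is a 0/0 indeterminate form.

Apply L'Hôpital's rule: differentiate numerator and denominator separately.
  f(x) = -x + sin(x)   ⇒   f'(x) = cos(x) - 1
  g(x) = (e^(x) - 1)^2   ⇒   g'(x) = 2·(e^(x) - 1)·e^(x)
  lim(x→0) f'(x)/g'(x) = lim(x→0) (cos(x) - 1)/(2·(e^(x) - 1)·e^(x))
  = 0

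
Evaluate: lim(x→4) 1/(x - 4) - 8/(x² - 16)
This is an ∞-∞ indeterminate form.

Combine fractions or rationalize to convert ∞-∞ to 0/0 form:
  lim(x→4) 1/(x - 4) - 8/(x² - 16) = 1/8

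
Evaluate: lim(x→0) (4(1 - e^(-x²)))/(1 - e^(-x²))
This is a 0/0 indeterminate form.

Apply L'Hôpital's rule: differentiate numerator and denominator separately.
  f(x) = 4 - 4·e^(-x^2)   ⇒   f'(x) = 8·x·e^(-x^2)
  g(x) = 1 - e^(-x^2)   ⇒   g'(x) = 2·x·e^(-x^2)
  lim(x→0) f'(x)/g'(x) = lim(x→0) (8·x·e^(-x^2))/(2·x·e^(-x^2))
  = 4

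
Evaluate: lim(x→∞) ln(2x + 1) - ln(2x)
This is an ∞-∞ indeterminate form.

Combine fractions or rationalize to convert ∞-∞ to 0/0 form:
  lim(x→∞) ln(2x + 1) - ln(2x) = 0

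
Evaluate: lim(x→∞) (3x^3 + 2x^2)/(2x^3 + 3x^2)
This is an ∞/∞ indeterminate form.

Apply L'Hôpital's rule: differentiate numerator and denominator separately.
  f(x) = 3·x^3 + 2·x^2   ⇒   f'(x) = 9·x^2 + 4·x
  g(x) = 2·x^3 + 3·x^2   ⇒   g'(x) = 6·x^2 + 6·x
  lim(x→∞) f'(x)/g'(x) = lim(x→∞) (9·x^2 + 4·x)/(6·x^2 + 6·x)
  = 3/2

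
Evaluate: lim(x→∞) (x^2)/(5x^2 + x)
This is an ∞/∞ indeterminate form.

Apply L'Hôpital's rule: differentiate numerator and denominator separately.
  f(x) = x^2   ⇒   f'(x) = 2·x
  g(x) = 5·x^2 + x   ⇒   g'(x) = 10·x + 1
  lim(x→∞) f'(x)/g'(x) = lim(x→∞) (2·x)/(10·x + 1)
  = 1/5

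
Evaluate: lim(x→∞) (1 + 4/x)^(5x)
This is an exponential indeterminate form.

For exponential indeterminate forms, take the natural log:
  Let L = lim(x→∞) (1 + 4/x)^(5x)
  Then ln(L) = lim(x→∞) [exponent × ln(base)]
  Evaluate using L'Hôpital or standard limits, then exponentiate.
  L = e^(20)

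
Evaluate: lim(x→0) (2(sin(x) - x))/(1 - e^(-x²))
This is a 0/0 indeterminate form.

Apply L'Hôpital's rule: differentiate numerator and denominator separately.
  f(x) = -2·x + 2·sin(x)   ⇒   f'(x) = 2·cos(x) - 2
  g(x) = 1 - e^(-x^2)   ⇒   g'(x) = 2·x·e^(-x^2)
  lim(x→0) f'(x)/g'(x) = lim(x→0) (2·cos(x) - 2)/(2·x·e^(-x^2))
  = 0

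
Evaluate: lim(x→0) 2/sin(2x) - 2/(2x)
This is an ∞-∞ indeterminate form.

Combine fractions or rationalize to convert ∞-∞ to 0/0 form:
  lim(x→0) 2/sin(2x) - 2/(2x) = 0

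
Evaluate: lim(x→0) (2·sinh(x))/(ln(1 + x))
This is a 0/0 indeterminate form.

Apply L'Hôpital's rule: differentiate numerator and denominator separately.
  f(x) = 2·sinh(x)   ⇒   f'(x) = 2·cosh(x)
  g(x) = ln(x + 1)   ⇒   g'(x) = 1/(x + 1)
  lim(x→0) f'(x)/g'(x) = lim(x→0) (2·cosh(x))/(1/(x + 1))
  = 2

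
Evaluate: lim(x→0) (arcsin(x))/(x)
This is a 0/0 indeterminate form.

Apply L'Hôpital's rule: differentiate numerator and denominator separately.
  f(x) = asin(x)   ⇒   f'(x) = 1/sqrt(1 - x^2)
  g(x) = x   ⇒   g'(x) = 1
  lim(x→0) f'(x)/g'(x) = lim(x→0) (1/sqrt(1 - x^2))/(1)
  = 1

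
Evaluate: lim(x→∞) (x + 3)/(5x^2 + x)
This is an ∞/∞ indeterminate form.

Apply L'Hôpital's rule: differentiate numerator and denominator separately.
  f(x) = x + 3   ⇒   f'(x) = 1
  g(x) = 5·x^2 + x   ⇒   g'(x) = 10·x + 1
  lim(x→∞) f'(x)/g'(x) = lim(x→∞) (1)/(10·x + 1)
  = 0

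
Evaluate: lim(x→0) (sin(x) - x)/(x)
This is a 0/0 indeterminate form.

Apply L'Hôpital's rule: differentiate numerator and denominator separately.
  f(x) = -x + sin(x)   ⇒   f'(x) = cos(x) - 1
  g(x) = x   ⇒   g'(x) = 1
  lim(x→0) f'(x)/g'(x) = lim(x→0) (cos(x) - 1)/(1)
  = 0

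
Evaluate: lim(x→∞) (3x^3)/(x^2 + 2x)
This is an ∞/∞ indeterminate form.

Apply L'Hôpital's rule: differentiate numerator and denominator separately.
  f(x) = 3·x^3   ⇒   f'(x) = 9·x^2
  g(x) = x^2 + 2·x   ⇒   g'(x) = 2·x + 2
  lim(x→∞) f'(x)/g'(x) = lim(x→∞) (9·x^2)/(2·x + 2)
  = ∞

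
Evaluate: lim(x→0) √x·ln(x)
This is a 0·∞ indeterminate form.

Rewrite 0·∞ as a quotient (0/0 or ∞/∞ form), then apply L'Hôpital's rule:
  lim(x→0) √x·ln(x) = 0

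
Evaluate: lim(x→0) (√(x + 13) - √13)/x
This is a standard limit.

Factor or rationalize the expression:
  lim(x→0) (√(x + 13) - √13)/x = sqrt(13)/26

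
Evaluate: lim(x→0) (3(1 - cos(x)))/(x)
This is a 0/0 indeterminate form.

Apply L'Hôpital's rule: differentiate numerator and denominator separately.
  f(x) = 3 - 3·cos(x)   ⇒   f'(x) = 3·sin(x)
  g(x) = x   ⇒   g'(x) = 1
  lim(x→0) f'(x)/g'(x) = lim(x→0) (3·sin(x))/(1)
  = 0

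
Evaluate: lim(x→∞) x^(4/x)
This is an exponential indeterminate form.

For exponential indeterminate forms, take the natural log:
  Let L = lim(x→∞) x^(4/x)
  Then ln(L) = lim(x→∞) [exponent × ln(base)]
  Evaluate using L'Hôpital or standard limits, then exponentiate.
  L = 1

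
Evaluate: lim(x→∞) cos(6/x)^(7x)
This is an exponential indeterminate form.

For exponential indeterminate forms, take the natural log:
  Let L = lim(x→∞) cos(6/x)^(7x)
  Then ln(L) = lim(x→∞) [exponent × ln(base)]
  Evaluate using L'Hôpital or standard limits, then exponentiate.
  L = 1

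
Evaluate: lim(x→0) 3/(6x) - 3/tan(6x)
This is an ∞-∞ indeterminate form.

Combine fractions or rationalize to convert ∞-∞ to 0/0 form:
  lim(x→0) 3/(6x) - 3/tan(6x) = 0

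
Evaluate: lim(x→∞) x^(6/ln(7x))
This is an exponential indeterminate form.

For exponential indeterminate forms, take the natural log:
  Let L = lim(x→∞) x^(6/ln(7x))
  Then ln(L) = lim(x→∞) [exponent × ln(base)]
  Evaluate using L'Hôpital or standard limits, then exponentiate.
  L = e^(6)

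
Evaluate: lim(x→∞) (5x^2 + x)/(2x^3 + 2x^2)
This is an ∞/∞ indeterminate form.

Apply L'Hôpital's rule: differentiate numerator and denominator separately.
  f(x) = 5·x^2 + x   ⇒   f'(x) = 10·x + 1
  g(x) = 2·x^3 + 2·x^2   ⇒   g'(x) = 6·x^2 + 4·x
  lim(x→∞) f'(x)/g'(x) = lim(x→∞) (10·x + 1)/(6·x^2 + 4·x)
  = 0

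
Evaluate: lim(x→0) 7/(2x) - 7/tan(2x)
This is an ∞-∞ indeterminate form.

Combine fractions or rationalize to convert ∞-∞ to 0/0 form:
  lim(x→0) 7/(2x) - 7/tan(2x) = 0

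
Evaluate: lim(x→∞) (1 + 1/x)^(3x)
This is an exponential indeterminate form.

For exponential indeterminate forms, take the natural log:
  Let L = lim(x→∞) (1 + 1/x)^(3x)
  Then ln(L) = lim(x→∞) [exponent × ln(base)]
  Evaluate using L'Hôpital or standard limits, then exponentiate.
  L = e^(3)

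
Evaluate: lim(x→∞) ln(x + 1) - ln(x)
This is an ∞-∞ indeterminate form.

Combine fractions or rationalize to convert ∞-∞ to 0/0 form:
  lim(x→∞) ln(x + 1) - ln(x) = 0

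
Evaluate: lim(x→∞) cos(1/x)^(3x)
This is an exponential indeterminate form.

For exponential indeterminate forms, take the natural log:
  Let L = lim(x→∞) cos(1/x)^(3x)
  Then ln(L) = lim(x→∞) [exponent × ln(base)]
  Evaluate using L'Hôpital or standard limits, then exponentiate.
  L = 1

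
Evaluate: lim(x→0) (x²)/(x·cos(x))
This is a 0/0 indeterminate form.

Apply L'Hôpital's rule: differentiate numerator and denominator separately.
  f(x) = x^2   ⇒   f'(x) = 2·x
  g(x) = x·cos(x)   ⇒   g'(x) = -x·sin(x) + cos(x)
  lim(x→0) f'(x)/g'(x) = lim(x→0) (2·x)/(-x·sin(x) + cos(x))
  = 0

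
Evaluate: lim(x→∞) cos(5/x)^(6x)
This is an exponential indeterminate form.

For exponential indeterminate forms, take the natural log:
  Let L = lim(x→∞) cos(5/x)^(6x)
  Then ln(L) = lim(x→∞) [exponent × ln(base)]
  Evaluate using L'Hôpital or standard limits, then exponentiate.
  L = 1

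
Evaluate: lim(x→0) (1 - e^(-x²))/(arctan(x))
This is a 0/0 indeterminate form.

Apply L'Hôpital's rule: differentiate numerator and denominator separately.
  f(x) = 1 - e^(-x^2)   ⇒   f'(x) = 2·x·e^(-x^2)
  g(x) = atan(x)   ⇒   g'(x) = 1/(x^2 + 1)
  lim(x→0) f'(x)/g'(x) = lim(x→0) (2·x·e^(-x^2))/(1/(x^2 + 1))
  = 0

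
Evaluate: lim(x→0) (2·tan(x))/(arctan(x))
This is a 0/0 indeterminate form.

Apply L'Hôpital's rule: differentiate numerator and denominator separately.
  f(x) = 2·tan(x)   ⇒   f'(x) = 2·tan(x)^2 + 2
  g(x) = atan(x)   ⇒   g'(x) = 1/(x^2 + 1)
  lim(x→0) f'(x)/g'(x) = lim(x→0) (2·tan(x)^2 + 2)/(1/(x^2 + 1))
  = 2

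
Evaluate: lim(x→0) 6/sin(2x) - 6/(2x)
This is an ∞-∞ indeterminate form.

Combine fractions or rationalize to convert ∞-∞ to 0/0 form:
  lim(x→0) 6/sin(2x) - 6/(2x) = 0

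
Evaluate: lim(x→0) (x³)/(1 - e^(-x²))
This is a 0/0 indeterminate form.

Apply L'Hôpital's rule: differentiate numerator and denominator separately.
  f(x) = x^3   ⇒   f'(x) = 3·x^2
  g(x) = 1 - e^(-x^2)   ⇒   g'(x) = 2·x·e^(-x^2)
  lim(x→0) f'(x)/g'(x) = lim(x→0) (3·x^2)/(2·x·e^(-x^2))
  = 0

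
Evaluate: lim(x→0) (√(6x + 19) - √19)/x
This is a standard limit.

Factor or rationalize the expression:
  lim(x→0) (√(6x + 19) - √19)/x = 3·sqrt(19)/19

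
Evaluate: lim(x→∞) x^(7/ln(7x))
This is an exponential indeterminate form.

For exponential indeterminate forms, take the natural log:
  Let L = lim(x→∞) x^(7/ln(7x))
  Then ln(L) = lim(x→∞) [exponent × ln(base)]
  Evaluate using L'Hôpital or standard limits, then exponentiate.
  L = e^(7)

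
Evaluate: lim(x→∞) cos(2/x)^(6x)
This is an exponential indeterminate form.

For exponential indeterminate forms, take the natural log:
  Let L = lim(x→∞) cos(2/x)^(6x)
  Then ln(L) = lim(x→∞) [exponent × ln(base)]
  Evaluate using L'Hôpital or standard limits, then exponentiate.
  L = 1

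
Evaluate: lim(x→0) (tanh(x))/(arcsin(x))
This is a 0/0 indeterminate form.

Apply L'Hôpital's rule: differentiate numerator and denominator separately.
  f(x) = tanh(x)   ⇒   f'(x) = 1 - tanh(x)^2
  g(x) = asin(x)   ⇒   g'(x) = 1/sqrt(1 - x^2)
  lim(x→0) f'(x)/g'(x) = lim(x→0) (1 - tanh(x)^2)/(1/sqrt(1 - x^2))
  = 1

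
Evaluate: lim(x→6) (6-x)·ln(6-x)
This is a 0·∞ indeterminate form.

Rewrite 0·∞ as a quotient (0/0 or ∞/∞ form), then apply L'Hôpital's rule:
  lim(x→6) (6-x)·ln(6-x) = 0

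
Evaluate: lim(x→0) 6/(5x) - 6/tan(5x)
This is an ∞-∞ indeterminate form.

Combine fractions or rationalize to convert ∞-∞ to 0/0 form:
  lim(x→0) 6/(5x) - 6/tan(5x) = 0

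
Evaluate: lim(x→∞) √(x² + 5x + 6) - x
This is an ∞-∞ indeterminate form.

Combine fractions or rationalize to convert ∞-∞ to 0/0 form:
  lim(x→∞) √(x² + 5x + 6) - x = 5/2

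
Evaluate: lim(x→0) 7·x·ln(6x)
This is a 0·∞ indeterminate form.

Rewrite 0·∞ as a quotient (0/0 or ∞/∞ form), then apply L'Hôpital's rule:
  lim(x→0) 7·x·ln(6x) = 0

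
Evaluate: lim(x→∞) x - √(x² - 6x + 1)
This is an ∞-∞ indeterminate form.

Combine fractions or rationalize to convert ∞-∞ to 0/0 form:
  lim(x→∞) x - √(x² - 6x + 1) = 3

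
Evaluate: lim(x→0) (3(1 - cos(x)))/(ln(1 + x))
This is a 0/0 indeterminate form.

Apply L'Hôpital's rule: differentiate numerator and denominator separately.
  f(x) = 3 - 3·cos(x)   ⇒   f'(x) = 3·sin(x)
  g(x) = ln(x + 1)   ⇒   g'(x) = 1/(x + 1)
  lim(x→0) f'(x)/g'(x) = lim(x→0) (3·sin(x))/(1/(x + 1))
  = 0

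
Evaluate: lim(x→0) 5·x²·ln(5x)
This is a 0·∞ indeterminate form.

Rewrite 0·∞ as a quotient (0/0 or ∞/∞ form), then apply L'Hôpital's rule:
  lim(x→0) 5·x²·ln(5x) = 0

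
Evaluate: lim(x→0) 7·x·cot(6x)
This is a 0·∞ indeterminate form.

Rewrite 0·∞ as a quotient (0/0 or ∞/∞ form), then apply L'Hôpital's rule:
  lim(x→0) 7·x·cot(6x) = 7/6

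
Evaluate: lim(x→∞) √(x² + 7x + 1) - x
This is an ∞-∞ indeterminate form.

Combine fractions or rationalize to convert ∞-∞ to 0/0 form:
  lim(x→∞) √(x² + 7x + 1) - x = 7/2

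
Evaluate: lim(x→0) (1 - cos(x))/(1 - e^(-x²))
This is a 0/0 indeterminate form.

Apply L'Hôpital's rule: differentiate numerator and denominator separately.
  f(x) = 1 - cos(x)   ⇒   f'(x) = sin(x)
  g(x) = 1 - e^(-x^2)   ⇒   g'(x) = 2·x·e^(-x^2)
  lim(x→0) f'(x)/g'(x) = lim(x→0) (sin(x))/(2·x·e^(-x^2))
  = 1/2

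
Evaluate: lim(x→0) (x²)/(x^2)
This is a 0/0 indeterminate form.

Apply L'Hôpital's rule: differentiate numerator and denominator separately.
  f(x) = x^2   ⇒   f'(x) = 2·x
  g(x) = x^2   ⇒   g'(x) = 2·x
  lim(x→0) f'(x)/g'(x) = lim(x→0) (2·x)/(2·x)
  = 1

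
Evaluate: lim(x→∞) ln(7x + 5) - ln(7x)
This is an ∞-∞ indeterminate form.

Combine fractions or rationalize to convert ∞-∞ to 0/0 form:
  lim(x→∞) ln(7x + 5) - ln(7x) = 0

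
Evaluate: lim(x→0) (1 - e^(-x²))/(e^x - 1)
This is a 0/0 indeterminate form.

Apply L'Hôpital's rule: differentiate numerator and denominator separately.
  f(x) = 1 - e^(-x^2)   ⇒   f'(x) = 2·x·e^(-x^2)
  g(x) = e^(x) - 1   ⇒   g'(x) = e^(x)
  lim(x→0) f'(x)/g'(x) = lim(x→0) (2·x·e^(-x^2))/(e^(x))
  = 0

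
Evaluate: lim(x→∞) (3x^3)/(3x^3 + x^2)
This is an ∞/∞ indeterminate form.

Apply L'Hôpital's rule: differentiate numerator and denominator separately.
  f(x) = 3·x^3   ⇒   f'(x) = 9·x^2
  g(x) = 3·x^3 + x^2   ⇒   g'(x) = 9·x^2 + 2·x
  lim(x→∞) f'(x)/g'(x) = lim(x→∞) (9·x^2)/(9·x^2 + 2·x)
  = 1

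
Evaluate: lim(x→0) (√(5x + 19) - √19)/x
This is a standard limit.

Factor or rationalize the expression:
  lim(x→0) (√(5x + 19) - √19)/x = 5·sqrt(19)/38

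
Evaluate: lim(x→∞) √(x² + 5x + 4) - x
This is an ∞-∞ indeterminate form.

Combine fractions or rationalize to convert ∞-∞ to 0/0 form:
  lim(x→∞) √(x² + 5x + 4) - x = 5/2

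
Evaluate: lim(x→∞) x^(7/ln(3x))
This is an exponential indeterminate form.

For exponential indeterminate forms, take the natural log:
  Let L = lim(x→∞) x^(7/ln(3x))
  Then ln(L) = lim(x→∞) [exponent × ln(base)]
  Evaluate using L'Hôpital or standard limits, then exponentiate.
  L = e^(7)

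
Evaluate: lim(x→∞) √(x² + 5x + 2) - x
This is an ∞-∞ indeterminate form.

Combine fractions or rationalize to convert ∞-∞ to 0/0 form:
  lim(x→∞) √(x² + 5x + 2) - x = 5/2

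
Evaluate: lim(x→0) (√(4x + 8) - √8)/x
This is a standard limit.

Factor or rationalize the expression:
  lim(x→0) (√(4x + 8) - √8)/x = sqrt(2)/2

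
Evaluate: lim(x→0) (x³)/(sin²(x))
This is a 0/0 indeterminate form.

Apply L'Hôpital's rule: differentiate numerator and denominator separately.
  f(x) = x^3   ⇒   f'(x) = 3·x^2
  g(x) = sin(x)^2   ⇒   g'(x) = 2·sin(x)·cos(x)
  lim(x→0) f'(x)/g'(x) = lim(x→0) (3·x^2)/(2·sin(x)·cos(x))
  = 0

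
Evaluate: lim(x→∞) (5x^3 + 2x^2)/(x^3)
This is an ∞/∞ indeterminate form.

Apply L'Hôpital's rule: differentiate numerator and denominator separately.
  f(x) = 5·x^3 + 2·x^2   ⇒   f'(x) = 15·x^2 + 4·x
  g(x) = x^3   ⇒   g'(x) = 3·x^2
  lim(x→∞) f'(x)/g'(x) = lim(x→∞) (15·x^2 + 4·x)/(3·x^2)
  = 5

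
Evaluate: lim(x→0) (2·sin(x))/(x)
This is a 0/0 indeterminate form.

Apply L'Hôpital's rule: differentiate numerator and denominator separately.
  f(x) = 2·sin(x)   ⇒   f'(x) = 2·cos(x)
  g(x) = x   ⇒   g'(x) = 1
  lim(x→0) f'(x)/g'(x) = lim(x→0) (2·cos(x))/(1)
  = 2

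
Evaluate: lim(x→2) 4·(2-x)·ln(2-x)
This is a 0·∞ indeterminate form.

Rewrite 0·∞ as a quotient (0/0 or ∞/∞ form), then apply L'Hôpital's rule:
  lim(x→2) 4·(2-x)·ln(2-x) = 0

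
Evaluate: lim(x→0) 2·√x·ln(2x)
This is a 0·∞ indeterminate form.

Rewrite 0·∞ as a quotient (0/0 or ∞/∞ form), then apply L'Hôpital's rule:
  lim(x→0) 2·√x·ln(2x) = 0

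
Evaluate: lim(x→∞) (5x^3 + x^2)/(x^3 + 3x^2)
This is an ∞/∞ indeterminate form.

Apply L'Hôpital's rule: differentiate numerator and denominator separately.
  f(x) = 5·x^3 + x^2   ⇒   f'(x) = 15·x^2 + 2·x
  g(x) = x^3 + 3·x^2   ⇒   g'(x) = 3·x^2 + 6·x
  lim(x→∞) f'(x)/g'(x) = lim(x→∞) (15·x^2 + 2·x)/(3·x^2 + 6·x)
  = 5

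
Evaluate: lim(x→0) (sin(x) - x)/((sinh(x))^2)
This is a 0/0 indeterminate form.

Apply L'Hôpital's rule: differentiate numerator and denominator separately.
  f(x) = -x + sin(x)   ⇒   f'(x) = cos(x) - 1
  g(x) = sinh(x)^2   ⇒   g'(x) = 2·sinh(x)·cosh(x)
  lim(x→0) f'(x)/g'(x) = lim(x→0) (cos(x) - 1)/(2·sinh(x)·cosh(x))
  = 0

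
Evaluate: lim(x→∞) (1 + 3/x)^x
This is an exponential indeterminate form.

For exponential indeterminate forms, take the natural log:
  Let L = lim(x→∞) (1 + 3/x)^x
  Then ln(L) = lim(x→∞) [exponent × ln(base)]
  Evaluate using L'Hôpital or standard limits, then exponentiate.
  L = e^(3)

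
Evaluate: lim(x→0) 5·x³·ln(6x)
This is a 0·∞ indeterminate form.

Rewrite 0·∞ as a quotient (0/0 or ∞/∞ form), then apply L'Hôpital's rule:
  lim(x→0) 5·x³·ln(6x) = 0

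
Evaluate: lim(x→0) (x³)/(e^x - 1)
This is a 0/0 indeterminate form.

Apply L'Hôpital's rule: differentiate numerator and denominator separately.
  f(x) = x^3   ⇒   f'(x) = 3·x^2
  g(x) = e^(x) - 1   ⇒   g'(x) = e^(x)
  lim(x→0) f'(x)/g'(x) = lim(x→0) (3·x^2)/(e^(x))
  = 0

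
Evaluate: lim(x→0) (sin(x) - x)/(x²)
This is a 0/0 indeterminate form.

Apply L'Hôpital's rule: differentiate numerator and denominator separately.
  f(x) = -x + sin(x)   ⇒   f'(x) = cos(x) - 1
  g(x) = x^2   ⇒   g'(x) = 2·x
  lim(x→0) f'(x)/g'(x) = lim(x→0) (cos(x) - 1)/(2·x)
  = 0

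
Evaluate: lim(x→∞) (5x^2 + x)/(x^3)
This is an ∞/∞ indeterminate form.

Apply L'Hôpital's rule: differentiate numerator and denominator separately.
  f(x) = 5·x^2 + x   ⇒   f'(x) = 10·x + 1
  g(x) = x^3   ⇒   g'(x) = 3·x^2
  lim(x→∞) f'(x)/g'(x) = lim(x→∞) (10·x + 1)/(3·x^2)
  = 0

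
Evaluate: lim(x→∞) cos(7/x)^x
This is an exponential indeterminate form.

For exponential indeterminate forms, take the natural log:
  Let L = lim(x→∞) cos(7/x)^x
  Then ln(L) = lim(x→∞) [exponent × ln(base)]
  Evaluate using L'Hôpital or standard limits, then exponentiate.
  L = 1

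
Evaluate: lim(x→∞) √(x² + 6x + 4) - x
This is an ∞-∞ indeterminate form.

Combine fractions or rationalize to convert ∞-∞ to 0/0 form:
  lim(x→∞) √(x² + 6x + 4) - x = 3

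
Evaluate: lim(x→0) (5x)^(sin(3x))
This is an exponential indeterminate form.

For exponential indeterminate forms, take the natural log:
  Let L = lim(x→0) (5x)^(sin(3x))
  Then ln(L) = lim(x→0) [exponent × ln(base)]
  Evaluate using L'Hôpital or standard limits, then exponentiate.
  L = 1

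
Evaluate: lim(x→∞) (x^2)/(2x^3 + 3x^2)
This is an ∞/∞ indeterminate form.

Apply L'Hôpital's rule: differentiate numerator and denominator separately.
  f(x) = x^2   ⇒   f'(x) = 2·x
  g(x) = 2·x^3 + 3·x^2   ⇒   g'(x) = 6·x^2 + 6·x
  lim(x→∞) f'(x)/g'(x) = lim(x→∞) (2·x)/(6·x^2 + 6·x)
  = 0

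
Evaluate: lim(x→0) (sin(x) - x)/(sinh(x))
This is a 0/0 indeterminate form.

Apply L'Hôpital's rule: differentiate numerator and denominator separately.
  f(x) = -x + sin(x)   ⇒   f'(x) = cos(x) - 1
  g(x) = sinh(x)   ⇒   g'(x) = cosh(x)
  lim(x→0) f'(x)/g'(x) = lim(x→0) (cos(x) - 1)/(cosh(x))
  = 0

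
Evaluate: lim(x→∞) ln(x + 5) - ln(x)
This is an ∞-∞ indeterminate form.

Combine fractions or rationalize to convert ∞-∞ to 0/0 form:
  lim(x→∞) ln(x + 5) - ln(x) = 0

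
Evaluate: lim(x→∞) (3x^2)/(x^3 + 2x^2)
This is an ∞/∞ indeterminate form.

Apply L'Hôpital's rule: differentiate numerator and denominator separately.
  f(x) = 3·x^2   ⇒   f'(x) = 6·x
  g(x) = x^3 + 2·x^2   ⇒   g'(x) = 3·x^2 + 4·x
  lim(x→∞) f'(x)/g'(x) = lim(x→∞) (6·x)/(3·x^2 + 4·x)
  = 0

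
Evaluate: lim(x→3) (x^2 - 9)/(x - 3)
This is a standard limit.

Factor or rationalize the expression:
  lim(x→3) (x^2 - 9)/(x - 3) = 6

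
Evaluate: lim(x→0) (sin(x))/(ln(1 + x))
This is a 0/0 indeterminate form.

Apply L'Hôpital's rule: differentiate numerator and denominator separately.
  f(x) = sin(x)   ⇒   f'(x) = cos(x)
  g(x) = ln(x + 1)   ⇒   g'(x) = 1/(x + 1)
  lim(x→0) f'(x)/g'(x) = lim(x→0) (cos(x))/(1/(x + 1))
  = 1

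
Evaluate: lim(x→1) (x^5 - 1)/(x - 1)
This is a standard limit.

Factor or rationalize the expression:
  lim(x→1) (x^5 - 1)/(x - 1) = 5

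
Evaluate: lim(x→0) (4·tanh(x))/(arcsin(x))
This is a 0/0 indeterminate form.

Apply L'Hôpital's rule: differentiate numerator and denominator separately.
  f(x) = 4·tanh(x)   ⇒   f'(x) = 4 - 4·tanh(x)^2
  g(x) = asin(x)   ⇒   g'(x) = 1/sqrt(1 - x^2)
  lim(x→0) f'(x)/g'(x) = lim(x→0) (4 - 4·tanh(x)^2)/(1/sqrt(1 - x^2))
  = 4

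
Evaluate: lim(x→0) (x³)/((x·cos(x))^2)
This is a 0/0 indeterminate form.

Apply L'Hôpital's rule: differentiate numerator and denominator separately.
  f(x) = x^3   ⇒   f'(x) = 3·x^2
  g(x) = x^2·cos(x)^2   ⇒   g'(x) = -2·x^2·sin(x)·cos(x) + 2·x·cos(x)^2
  lim(x→0) f'(x)/g'(x) = lim(x→0) (3·x^2)/(-2·x^2·sin(x)·cos(x) + 2·x·cos(x)^2)
  = 0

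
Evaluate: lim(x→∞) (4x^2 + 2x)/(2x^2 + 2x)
This is an ∞/∞ indeterminate form.

Apply L'Hôpital's rule: differentiate numerator and denominator separately.
  f(x) = 4·x^2 + 2·x   ⇒   f'(x) = 8·x + 2
  g(x) = 2·x^2 + 2·x   ⇒   g'(x) = 4·x + 2
  lim(x→∞) f'(x)/g'(x) = lim(x→∞) (8·x + 2)/(4·x + 2)
  = 2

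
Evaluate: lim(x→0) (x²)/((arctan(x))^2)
This is a 0/0 indeterminate form.

Apply L'Hôpital's rule: differentiate numerator and denominator separately.
  f(x) = x^2   ⇒   f'(x) = 2·x
  g(x) = atan(x)^2   ⇒   g'(x) = 2·atan(x)/(x^2 + 1)
  lim(x→0) f'(x)/g'(x) = lim(x→0) (2·x)/(2·atan(x)/(x^2 + 1))
  = 1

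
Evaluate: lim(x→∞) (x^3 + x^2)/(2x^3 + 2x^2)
This is an ∞/∞ indeterminate form.

Apply L'Hôpital's rule: differentiate numerator and denominator separately.
  f(x) = x^3 + x^2   ⇒   f'(x) = 3·x^2 + 2·x
  g(x) = 2·x^3 + 2·x^2   ⇒   g'(x) = 6·x^2 + 4·x
  lim(x→∞) f'(x)/g'(x) = lim(x→∞) (3·x^2 + 2·x)/(6·x^2 + 4·x)
  = 1/2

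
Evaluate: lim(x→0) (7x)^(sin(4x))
This is an exponential indeterminate form.

For exponential indeterminate forms, take the natural log:
  Let L = lim(x→0) (7x)^(sin(4x))
  Then ln(L) = lim(x→0) [exponent × ln(base)]
  Evaluate using L'Hôpital or standard limits, then exponentiate.
  L = 1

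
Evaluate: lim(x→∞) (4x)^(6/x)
This is an exponential indeterminate form.

For exponential indeterminate forms, take the natural log:
  Let L = lim(x→∞) (4x)^(6/x)
  Then ln(L) = lim(x→∞) [exponent × ln(base)]
  Evaluate using L'Hôpital or standard limits, then exponentiate.
  L = 1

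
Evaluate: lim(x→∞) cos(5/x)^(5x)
This is an exponential indeterminate form.

For exponential indeterminate forms, take the natural log:
  Let L = lim(x→∞) cos(5/x)^(5x)
  Then ln(L) = lim(x→∞) [exponent × ln(base)]
  Evaluate using L'Hôpital or standard limits, then exponentiate.
  L = 1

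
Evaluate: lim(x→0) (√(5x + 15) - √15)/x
This is a standard limit.

Factor or rationalize the expression:
  lim(x→0) (√(5x + 15) - √15)/x = sqrt(15)/6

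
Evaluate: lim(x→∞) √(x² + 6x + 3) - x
This is an ∞-∞ indeterminate form.

Combine fractions or rationalize to convert ∞-∞ to 0/0 form:
  lim(x→∞) √(x² + 6x + 3) - x = 3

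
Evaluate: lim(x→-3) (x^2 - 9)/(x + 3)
This is a standard limit.

Factor or rationalize the expression:
  lim(x→-3) (x^2 - 9)/(x + 3) = -6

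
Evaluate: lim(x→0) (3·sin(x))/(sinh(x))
This is a 0/0 indeterminate form.

Apply L'Hôpital's rule: differentiate numerator and denominator separately.
  f(x) = 3·sin(x)   ⇒   f'(x) = 3·cos(x)
  g(x) = sinh(x)   ⇒   g'(x) = cosh(x)
  lim(x→0) f'(x)/g'(x) = lim(x→0) (3·cos(x))/(cosh(x))
  = 3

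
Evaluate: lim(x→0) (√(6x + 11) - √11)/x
This is a standard limit.

Factor or rationalize the expression:
  lim(x→0) (√(6x + 11) - √11)/x = 3·sqrt(11)/11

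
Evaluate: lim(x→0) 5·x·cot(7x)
This is a 0·∞ indeterminate form.

Rewrite 0·∞ as a quotient (0/0 or ∞/∞ form), then apply L'Hôpital's rule:
  lim(x→0) 5·x·cot(7x) = 5/7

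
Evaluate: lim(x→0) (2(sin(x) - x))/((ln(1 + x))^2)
This is a 0/0 indeterminate form.

Apply L'Hôpital's rule: differentiate numerator and denominator separately.
  f(x) = -2·x + 2·sin(x)   ⇒   f'(x) = 2·cos(x) - 2
  g(x) = ln(x + 1)^2   ⇒   g'(x) = 2·ln(x + 1)/(x + 1)
  lim(x→0) f'(x)/g'(x) = lim(x→0) (2·cos(x) - 2)/(2·ln(x + 1)/(x + 1))
  = 0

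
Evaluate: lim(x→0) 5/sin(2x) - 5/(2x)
This is an ∞-∞ indeterminate form.

Combine fractions or rationalize to convert ∞-∞ to 0/0 form:
  lim(x→0) 5/sin(2x) - 5/(2x) = 0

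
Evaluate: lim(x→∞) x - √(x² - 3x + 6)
This is an ∞-∞ indeterminate form.

Combine fractions or rationalize to convert ∞-∞ to 0/0 form:
  lim(x→∞) x - √(x² - 3x + 6) = 3/2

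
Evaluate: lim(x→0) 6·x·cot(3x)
This is a 0·∞ indeterminate form.

Rewrite 0·∞ as a quotient (0/0 or ∞/∞ form), then apply L'Hôpital's rule:
  lim(x→0) 6·x·cot(3x) = 2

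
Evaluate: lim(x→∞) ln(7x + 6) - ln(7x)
This is an ∞-∞ indeterminate form.

Combine fractions or rationalize to convert ∞-∞ to 0/0 form:
  lim(x→∞) ln(7x + 6) - ln(7x) = 0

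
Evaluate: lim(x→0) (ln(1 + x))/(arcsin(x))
This is a 0/0 indeterminate form.

Apply L'Hôpital's rule: differentiate numerator and denominator separately.
  f(x) = ln(x + 1)   ⇒   f'(x) = 1/(x + 1)
  g(x) = asin(x)   ⇒   g'(x) = 1/sqrt(1 - x^2)
  lim(x→0) f'(x)/g'(x) = lim(x→0) (1/(x + 1))/(1/sqrt(1 - x^2))
  = 1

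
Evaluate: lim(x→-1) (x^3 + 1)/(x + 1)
This is a standard limit.

Factor or rationalize the expression:
  lim(x→-1) (x^3 + 1)/(x + 1) = 3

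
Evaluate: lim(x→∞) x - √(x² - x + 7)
This is an ∞-∞ indeterminate form.

Combine fractions or rationalize to convert ∞-∞ to 0/0 form:
  lim(x→∞) x - √(x² - x + 7) = 1/2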